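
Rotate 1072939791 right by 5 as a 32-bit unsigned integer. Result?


Rotate 0b111111111100111100001100001111 right by 5 (32-bit) = 0b1111001111111111001111000011000 = 2046795288

2046795288


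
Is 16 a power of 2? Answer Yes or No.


0b10000. Only one bit set => Yes

Yes


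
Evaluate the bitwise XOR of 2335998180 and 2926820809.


0b10001011001111001000000011100100 ^ 0b10101110011100111011110111001001 = 0b100101010011110011110100101101 = 625949997

625949997


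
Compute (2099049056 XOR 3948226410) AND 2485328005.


Step 1: 2099049056 ^ 3948226410 = 2521421066
Step 2: 2521421066 & 2485328005 = 2483097600

2483097600


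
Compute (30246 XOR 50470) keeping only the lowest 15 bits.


Step 1: 30246 ^ 50470 = 45824
Step 2: 45824 & 32767 = 13056

13056


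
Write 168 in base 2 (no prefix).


168 = 10101000 in binary

10101000


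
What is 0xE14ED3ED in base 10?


E14ED3ED hex = 3780039661 decimal

3780039661


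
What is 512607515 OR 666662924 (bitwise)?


0b11110100011011100010100011011 | 0b100111101111000111100000001100 = 0b111111101111011111110100011111 = 1069415711

1069415711


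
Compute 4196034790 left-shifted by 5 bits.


0b11111010000110100110100011100110 << 5 = 0b1111101000011010011010001110011000000 = 134273113280

134273113280


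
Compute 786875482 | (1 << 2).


786875482 | (1 << 2) = 786875482 | 4 = 786875486

786875486


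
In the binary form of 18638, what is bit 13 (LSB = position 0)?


0b100100011001110, position 13 = 0

0


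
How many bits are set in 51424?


0b1100100011100000 has 6 set bits

6


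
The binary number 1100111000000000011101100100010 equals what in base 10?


1100111000000000011101100100010 in decimal = 1728068386

1728068386


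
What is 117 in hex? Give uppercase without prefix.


117 = 75 hex

75


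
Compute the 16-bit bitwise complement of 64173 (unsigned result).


~0b1111101010101101 = 0b10101010010 = 1362 (16-bit unsigned)

1362


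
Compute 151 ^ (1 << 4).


151 ^ (1 << 4) = 151 ^ 16 = 135

135


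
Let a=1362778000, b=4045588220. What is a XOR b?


1362778000 ^ 4045588220 = 2685964652

2685964652


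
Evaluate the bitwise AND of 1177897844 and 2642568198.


0b1000110001101010100101101110100 & 0b10011101100000100110010000000110 = 0b100000000000100000000000100 = 67125252

67125252


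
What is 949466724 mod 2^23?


949466724 & 8388607 = 1554020

1554020


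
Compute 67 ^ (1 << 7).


67 ^ (1 << 7) = 67 ^ 128 = 195

195


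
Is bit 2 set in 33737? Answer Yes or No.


0b1000001111001001, bit 2 = 0. No

No


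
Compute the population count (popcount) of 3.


0b11 has 2 set bits

2


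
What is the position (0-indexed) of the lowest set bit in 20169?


0b100111011001001. Lowest set bit at position 0

0


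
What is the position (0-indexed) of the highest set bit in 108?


0b1101100. Highest set bit at position 6

6


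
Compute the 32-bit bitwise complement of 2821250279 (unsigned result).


~0b10101000001010001101110011100111 = 0b1010111110101110010001100011000 = 1473717016 (32-bit unsigned)

1473717016


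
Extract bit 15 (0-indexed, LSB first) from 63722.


0b1111100011101010, position 15 = 1

1


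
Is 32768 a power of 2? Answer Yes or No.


0b1000000000000000. Only one bit set => Yes

Yes


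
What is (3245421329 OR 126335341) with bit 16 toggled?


Step 1: 3245421329 | 126335341 = 3354901373
Step 2: 3354901373 ^ (1 << 16) = 3354901373 ^ 65536 = 3354835837

3354835837


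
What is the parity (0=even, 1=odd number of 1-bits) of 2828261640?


0b10101000100100111101100100001000 has 13 ones => parity 1

1


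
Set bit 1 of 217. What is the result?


217 | (1 << 1) = 217 | 2 = 219

219


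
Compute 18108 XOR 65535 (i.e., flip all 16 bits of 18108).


18108 ^ 65535 = 47427

47427


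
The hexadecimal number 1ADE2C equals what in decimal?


1ADE2C hex = 1760812 decimal

1760812


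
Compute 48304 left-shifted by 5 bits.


0b1011110010110000 << 5 = 0b101111001011000000000 = 1545728

1545728


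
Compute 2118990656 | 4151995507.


0b1111110010011010011101101000000 | 0b11110111011110100110110001110011 = 0b11111111011111110111111101110011 = 4286545779

4286545779


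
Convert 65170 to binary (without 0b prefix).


65170 = 1111111010010010 in binary

1111111010010010


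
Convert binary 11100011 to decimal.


11100011 in decimal = 227

227


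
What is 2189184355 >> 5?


0b10000010011111000100110101100011 >> 5 = 0b100000100111110001001101011 = 68412011

68412011


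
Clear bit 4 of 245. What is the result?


245 & ~(1 << 4) = 229

229


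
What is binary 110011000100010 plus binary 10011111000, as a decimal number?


110011000100010 + 10011111000 = 110101100011010 = 27418

27418


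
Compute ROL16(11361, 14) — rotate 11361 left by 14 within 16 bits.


Rotate 0b10110001100001 left by 14 (16-bit) = 0b100101100011000 = 19224

19224


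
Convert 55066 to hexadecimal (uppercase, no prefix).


55066 = D71A hex

D71A


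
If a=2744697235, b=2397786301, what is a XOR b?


2744697235 ^ 2397786301 = 762548526

762548526


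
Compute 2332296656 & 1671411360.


0b10001011000001000000010111010000 & 0b1100011100111111011011010100000 = 0b11000001000000010010000000 = 50594944

50594944


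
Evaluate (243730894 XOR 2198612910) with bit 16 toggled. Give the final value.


Step 1: 243730894 ^ 2198612910 = 2374705760
Step 2: 2374705760 ^ (1 << 16) = 2374705760 ^ 65536 = 2374640224

2374640224


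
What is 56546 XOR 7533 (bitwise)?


0b1101110011100010 ^ 0b1110101101101 = 0b1100000110001111 = 49551

49551


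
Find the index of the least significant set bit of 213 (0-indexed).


0b11010101. Lowest set bit at position 0

0


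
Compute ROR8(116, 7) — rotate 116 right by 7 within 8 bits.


Rotate 0b1110100 right by 7 (8-bit) = 0b11101000 = 232

232


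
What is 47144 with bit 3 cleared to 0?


47144 & ~(1 << 3) = 47136

47136


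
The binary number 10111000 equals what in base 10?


10111000 in decimal = 184

184


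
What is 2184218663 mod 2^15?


2184218663 & 32767 = 2087

2087


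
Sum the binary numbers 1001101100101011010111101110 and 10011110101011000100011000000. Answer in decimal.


1001101100101011010111101110 + 10011110101011000100011000000 = 11101100010000011111010101110 = 495468206

495468206


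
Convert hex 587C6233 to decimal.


587C6233 hex = 1484546611 decimal

1484546611


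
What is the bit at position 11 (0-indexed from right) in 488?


0b111101000, position 11 = 0

0


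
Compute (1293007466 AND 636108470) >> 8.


Step 1: 1293007466 & 636108470 = 83900962
Step 2: 83900962 >> 8 = 327738

327738


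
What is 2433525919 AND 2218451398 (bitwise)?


0b10010001000011001010100010011111 & 0b10000100001110101110000111000110 = 0b10000000000010001010000010000110 = 2148049030

2148049030


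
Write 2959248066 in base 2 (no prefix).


2959248066 = 10110000011000101000101011000010 in binary

10110000011000101000101011000010


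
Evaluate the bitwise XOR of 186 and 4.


0b10111010 ^ 0b100 = 0b10111110 = 190

190


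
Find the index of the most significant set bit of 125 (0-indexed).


0b1111101. Highest set bit at position 6

6


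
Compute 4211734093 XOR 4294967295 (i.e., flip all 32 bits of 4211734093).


4211734093 ^ 4294967295 = 83233202

83233202


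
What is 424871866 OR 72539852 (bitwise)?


0b11001010100110000011110111010 | 0b100010100101101111011001100 = 0b11101010100111101111111111110 = 492036094

492036094


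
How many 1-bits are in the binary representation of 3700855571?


0b11011100100101101001001100010011 has 16 set bits

16


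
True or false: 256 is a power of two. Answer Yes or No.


0b100000000. Only one bit set => Yes

Yes


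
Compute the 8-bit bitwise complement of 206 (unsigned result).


~0b11001110 = 0b110001 = 49 (8-bit unsigned)

49


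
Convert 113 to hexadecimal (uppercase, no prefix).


113 = 71 hex

71


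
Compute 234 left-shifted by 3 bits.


0b11101010 << 3 = 0b11101010000 = 1872

1872


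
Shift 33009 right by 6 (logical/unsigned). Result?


0b1000000011110001 >> 6 = 0b1000000011 = 515

515


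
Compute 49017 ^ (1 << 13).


49017 ^ (1 << 13) = 49017 ^ 8192 = 40825

40825


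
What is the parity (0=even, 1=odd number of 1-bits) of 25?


0b11001 has 3 ones => parity 1

1


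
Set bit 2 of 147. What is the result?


147 | (1 << 2) = 147 | 4 = 151

151


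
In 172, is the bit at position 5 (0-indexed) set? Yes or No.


0b10101100, bit 5 = 1. Yes

Yes


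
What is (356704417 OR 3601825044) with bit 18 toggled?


Step 1: 356704417 | 3601825044 = 3622829493
Step 2: 3622829493 ^ (1 << 18) = 3622829493 ^ 262144 = 3622567349

3622567349


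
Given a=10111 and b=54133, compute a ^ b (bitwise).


10111 ^ 54133 = 62474

62474


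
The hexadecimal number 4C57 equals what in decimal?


4C57 hex = 19543 decimal

19543


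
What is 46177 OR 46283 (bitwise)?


0b1011010001100001 | 0b1011010011001011 = 0b1011010011101011 = 46315

46315


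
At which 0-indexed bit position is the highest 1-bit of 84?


0b1010100. Highest set bit at position 6

6


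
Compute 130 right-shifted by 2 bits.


0b10000010 >> 2 = 0b100000 = 32

32


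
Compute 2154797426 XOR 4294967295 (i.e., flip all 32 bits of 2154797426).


2154797426 ^ 4294967295 = 2140169869

2140169869


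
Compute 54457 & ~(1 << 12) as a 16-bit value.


54457 & ~(1 << 12) = 50361

50361


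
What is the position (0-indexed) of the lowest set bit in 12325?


0b11000000100101. Lowest set bit at position 0

0


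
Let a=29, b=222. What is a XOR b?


29 ^ 222 = 195

195


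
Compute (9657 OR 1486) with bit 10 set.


Step 1: 9657 | 1486 = 9727
Step 2: 9727 | (1 << 10) = 9727 | 1024 = 9727

9727


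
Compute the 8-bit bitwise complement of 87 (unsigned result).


~0b1010111 = 0b10101000 = 168 (8-bit unsigned)

168


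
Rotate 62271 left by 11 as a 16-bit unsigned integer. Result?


Rotate 0b1111001100111111 left by 11 (16-bit) = 0b1111111110011001 = 65433

65433


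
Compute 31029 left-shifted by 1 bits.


0b111100100110101 << 1 = 0b1111001001101010 = 62058

62058


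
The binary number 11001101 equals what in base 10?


11001101 in decimal = 205

205


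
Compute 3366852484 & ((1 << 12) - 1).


3366852484 & 4095 = 1924

1924


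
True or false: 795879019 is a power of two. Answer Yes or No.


0b101111011100000010011001101011. Multiple bits set => No

No


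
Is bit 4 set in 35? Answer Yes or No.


0b100011, bit 4 = 0. No

No


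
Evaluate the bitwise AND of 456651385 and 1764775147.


0b11011001101111111001001111001 & 0b1101001001100000101010011101011 = 0b1001001100000101000001101001 = 154161257

154161257


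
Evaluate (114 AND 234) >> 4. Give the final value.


Step 1: 114 & 234 = 98
Step 2: 98 >> 4 = 6

6


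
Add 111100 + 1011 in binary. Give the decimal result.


111100 + 1011 = 1000111 = 71

71


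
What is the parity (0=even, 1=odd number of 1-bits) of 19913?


0b100110111001001 has 8 ones => parity 0

0


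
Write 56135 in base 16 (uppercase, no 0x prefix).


56135 = DB47 hex

DB47


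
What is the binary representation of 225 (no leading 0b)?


225 = 11100001 in binary

11100001


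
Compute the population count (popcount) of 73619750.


0b100011000110101100100100110 has 12 set bits

12


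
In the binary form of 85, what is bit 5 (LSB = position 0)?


0b1010101, position 5 = 0

0


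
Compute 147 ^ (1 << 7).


147 ^ (1 << 7) = 147 ^ 128 = 19

19


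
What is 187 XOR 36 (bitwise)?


0b10111011 ^ 0b100100 = 0b10011111 = 159

159


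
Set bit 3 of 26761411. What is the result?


26761411 | (1 << 3) = 26761411 | 8 = 26761419

26761419


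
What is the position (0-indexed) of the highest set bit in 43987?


0b1010101111010011. Highest set bit at position 15

15


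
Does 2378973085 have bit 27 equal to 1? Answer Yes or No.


0b10001101110011000011111110011101, bit 27 = 1. Yes

Yes


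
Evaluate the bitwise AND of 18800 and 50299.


0b100100101110000 & 0b1100010001111011 = 0b100000001110000 = 16496

16496


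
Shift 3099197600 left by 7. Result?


0b10111000101110100000000010100000 << 7 = 0b101110001011101000000000101000000000000 = 396697292800

396697292800


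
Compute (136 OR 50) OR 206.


Step 1: 136 | 50 = 186
Step 2: 186 | 206 = 254

254


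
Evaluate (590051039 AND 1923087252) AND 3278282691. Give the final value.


Step 1: 590051039 & 1923087252 = 571175572
Step 2: 571175572 & 3278282691 = 33690240

33690240


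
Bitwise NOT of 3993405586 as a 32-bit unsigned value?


~0b11101110000001101000100010010010 = 0b10001111110010111011101101101 = 301561709 (32-bit unsigned)

301561709


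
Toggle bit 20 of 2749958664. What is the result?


2749958664 ^ (1 << 20) = 2749958664 ^ 1048576 = 2751007240

2751007240


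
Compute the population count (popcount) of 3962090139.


0b11101100001010001011001010011011 has 16 set bits

16


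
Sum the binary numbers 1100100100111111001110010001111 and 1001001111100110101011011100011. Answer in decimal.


1100100100111111001110010001111 + 1001001111100110101011011100011 = 10101110100100101111001101110010 = 2928866162

2928866162


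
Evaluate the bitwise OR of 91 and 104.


0b1011011 | 0b1101000 = 0b1111011 = 123

123


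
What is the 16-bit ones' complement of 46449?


46449 ^ 65535 = 19086

19086


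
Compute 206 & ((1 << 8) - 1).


206 & 255 = 206

206


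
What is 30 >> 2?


0b11110 >> 2 = 0b111 = 7

7


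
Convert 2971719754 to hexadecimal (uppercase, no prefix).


2971719754 = B120D84A hex

B120D84A


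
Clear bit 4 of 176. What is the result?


176 & ~(1 << 4) = 160

160


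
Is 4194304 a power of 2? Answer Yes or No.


0b10000000000000000000000. Only one bit set => Yes

Yes


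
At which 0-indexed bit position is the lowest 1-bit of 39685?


0b1001101100000101. Lowest set bit at position 0

0


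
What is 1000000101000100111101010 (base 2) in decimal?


1000000101000100111101010 in decimal = 16943594

16943594


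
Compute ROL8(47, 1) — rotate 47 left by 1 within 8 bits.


Rotate 0b101111 left by 1 (8-bit) = 0b1011110 = 94

94


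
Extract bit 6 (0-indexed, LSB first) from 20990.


0b101000111111110, position 6 = 1

1


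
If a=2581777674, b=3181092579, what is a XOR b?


2581777674 ^ 3181092579 = 611931113

611931113


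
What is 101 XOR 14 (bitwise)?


0b1100101 ^ 0b1110 = 0b1101011 = 107

107


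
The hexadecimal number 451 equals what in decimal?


451 hex = 1105 decimal

1105


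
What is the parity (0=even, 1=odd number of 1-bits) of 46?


0b101110 has 4 ones => parity 0

0


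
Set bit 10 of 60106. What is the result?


60106 | (1 << 10) = 60106 | 1024 = 61130

61130


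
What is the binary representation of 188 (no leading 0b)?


188 = 10111100 in binary

10111100


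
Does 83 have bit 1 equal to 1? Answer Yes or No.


0b1010011, bit 1 = 1. Yes

Yes


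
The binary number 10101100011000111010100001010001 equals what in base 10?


10101100011000111010100001010001 in decimal = 2892212305

2892212305


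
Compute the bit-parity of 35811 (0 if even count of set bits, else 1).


0b1000101111100011 has 9 ones => parity 1

1


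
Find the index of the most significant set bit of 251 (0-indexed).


0b11111011. Highest set bit at position 7

7


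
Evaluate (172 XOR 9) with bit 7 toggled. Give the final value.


Step 1: 172 ^ 9 = 165
Step 2: 165 ^ (1 << 7) = 165 ^ 128 = 37

37


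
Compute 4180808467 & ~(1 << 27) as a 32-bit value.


4180808467 & ~(1 << 27) = 4046590739

4046590739


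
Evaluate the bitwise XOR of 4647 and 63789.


0b1001000100111 ^ 0b1111100100101101 = 0b1110101100001010 = 60170

60170


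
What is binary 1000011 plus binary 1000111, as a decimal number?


1000011 + 1000111 = 10001010 = 138

138


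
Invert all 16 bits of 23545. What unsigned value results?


23545 ^ 65535 = 41990

41990


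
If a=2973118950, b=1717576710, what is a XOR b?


2973118950 ^ 1717576710 = 3612743136

3612743136


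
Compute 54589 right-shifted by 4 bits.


0b1101010100111101 >> 4 = 0b110101010011 = 3411

3411


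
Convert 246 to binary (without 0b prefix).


246 = 11110110 in binary

11110110


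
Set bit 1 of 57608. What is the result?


57608 | (1 << 1) = 57608 | 2 = 57610

57610


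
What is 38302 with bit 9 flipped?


38302 ^ (1 << 9) = 38302 ^ 512 = 38814

38814


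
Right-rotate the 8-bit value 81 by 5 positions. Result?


Rotate 0b1010001 right by 5 (8-bit) = 0b10001010 = 138

138


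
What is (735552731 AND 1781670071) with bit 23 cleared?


Step 1: 735552731 & 1781670071 = 705831059
Step 2: 705831059 & ~(1 << 23) = 705831059

705831059


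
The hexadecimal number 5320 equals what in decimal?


5320 hex = 21280 decimal

21280


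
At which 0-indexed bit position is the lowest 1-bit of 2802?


0b101011110010. Lowest set bit at position 1

1


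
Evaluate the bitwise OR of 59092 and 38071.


0b1110011011010100 | 0b1001010010110111 = 0b1111011011110111 = 63223

63223


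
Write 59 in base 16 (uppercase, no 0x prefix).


59 = 3B hex

3B


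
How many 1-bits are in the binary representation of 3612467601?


0b11010111010100011110000110010001 has 16 set bits

16


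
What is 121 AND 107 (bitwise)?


0b1111001 & 0b1101011 = 0b1101001 = 105

105


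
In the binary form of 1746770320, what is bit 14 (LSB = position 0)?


0b1101000000111011001100110010000, position 14 = 0

0


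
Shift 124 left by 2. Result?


0b1111100 << 2 = 0b111110000 = 496

496


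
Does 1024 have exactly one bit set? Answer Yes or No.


0b10000000000. Only one bit set => Yes

Yes


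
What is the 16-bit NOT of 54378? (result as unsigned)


~0b1101010001101010 = 0b10101110010101 = 11157 (16-bit unsigned)

11157


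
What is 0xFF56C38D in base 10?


FF56C38D hex = 4283876237 decimal

4283876237


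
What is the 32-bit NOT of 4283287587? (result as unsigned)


~0b11111111010011011100100000100011 = 0b101100100011011111011100 = 11679708 (32-bit unsigned)

11679708


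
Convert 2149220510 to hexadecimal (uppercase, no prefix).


2149220510 = 801A809E hex

801A809E


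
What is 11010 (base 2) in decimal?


11010 in decimal = 26

26


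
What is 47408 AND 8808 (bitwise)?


0b1011100100110000 & 0b10001001101000 = 0b10000000100000 = 8224

8224


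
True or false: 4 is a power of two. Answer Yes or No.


0b100. Only one bit set => Yes

Yes


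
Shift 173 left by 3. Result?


0b10101101 << 3 = 0b10101101000 = 1384

1384


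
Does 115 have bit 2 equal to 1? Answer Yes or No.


0b1110011, bit 2 = 0. No

No


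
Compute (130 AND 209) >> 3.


Step 1: 130 & 209 = 128
Step 2: 128 >> 3 = 16

16


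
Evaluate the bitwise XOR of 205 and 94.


0b11001101 ^ 0b1011110 = 0b10010011 = 147

147


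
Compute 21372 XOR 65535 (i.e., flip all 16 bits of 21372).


21372 ^ 65535 = 44163

44163


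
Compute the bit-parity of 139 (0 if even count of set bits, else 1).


0b10001011 has 4 ones => parity 0

0


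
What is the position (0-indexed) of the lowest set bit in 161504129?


0b1001101000000101101110000001. Lowest set bit at position 0

0


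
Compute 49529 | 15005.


0b1100000101111001 | 0b11101010011101 = 0b1111101111111101 = 64509

64509


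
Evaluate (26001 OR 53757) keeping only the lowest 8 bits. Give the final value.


Step 1: 26001 | 53757 = 62973
Step 2: 62973 & 255 = 253

253


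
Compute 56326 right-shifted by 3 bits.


0b1101110000000110 >> 3 = 0b1101110000000 = 7040

7040


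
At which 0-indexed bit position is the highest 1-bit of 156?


0b10011100. Highest set bit at position 7

7


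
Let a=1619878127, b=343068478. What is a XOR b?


1619878127 ^ 343068478 = 1962913745

1962913745


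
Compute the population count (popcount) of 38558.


0b1001011010011110 has 9 set bits

9


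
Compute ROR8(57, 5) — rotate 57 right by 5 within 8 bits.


Rotate 0b111001 right by 5 (8-bit) = 0b11001001 = 201

201


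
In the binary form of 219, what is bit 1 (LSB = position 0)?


0b11011011, position 1 = 1

1


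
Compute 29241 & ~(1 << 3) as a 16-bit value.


29241 & ~(1 << 3) = 29233

29233


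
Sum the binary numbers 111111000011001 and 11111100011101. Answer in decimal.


111111000011001 + 11111100011101 = 1011110100110110 = 48438

48438


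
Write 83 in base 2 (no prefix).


83 = 1010011 in binary

1010011


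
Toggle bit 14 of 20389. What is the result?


20389 ^ (1 << 14) = 20389 ^ 16384 = 4005

4005


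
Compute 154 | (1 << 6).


154 | (1 << 6) = 154 | 64 = 218

218


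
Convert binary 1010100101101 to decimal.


1010100101101 in decimal = 5421

5421


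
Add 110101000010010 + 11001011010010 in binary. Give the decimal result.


110101000010010 + 11001011010010 = 1001110011100100 = 40164

40164


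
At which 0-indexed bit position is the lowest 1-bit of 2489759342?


0b10010100011001101011011001101110. Lowest set bit at position 1

1


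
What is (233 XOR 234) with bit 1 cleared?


Step 1: 233 ^ 234 = 3
Step 2: 3 & ~(1 << 1) = 1

1


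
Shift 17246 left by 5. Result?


0b100001101011110 << 5 = 0b10000110101111000000 = 551872

551872


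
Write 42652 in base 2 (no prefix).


42652 = 1010011010011100 in binary

1010011010011100


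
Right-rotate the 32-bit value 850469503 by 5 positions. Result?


Rotate 0b110010101100010010001001111111 right by 5 (32-bit) = 0b11111001100101011000100100010011 = 4187326739

4187326739


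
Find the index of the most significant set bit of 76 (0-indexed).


0b1001100. Highest set bit at position 6

6


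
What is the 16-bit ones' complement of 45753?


45753 ^ 65535 = 19782

19782


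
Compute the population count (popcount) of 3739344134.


0b11011110111000011101110100000110 has 18 set bits

18


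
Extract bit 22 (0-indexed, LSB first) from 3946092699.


0b11101011001101001001100010011011, position 22 = 0

0


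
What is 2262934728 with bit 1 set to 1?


2262934728 | (1 << 1) = 2262934728 | 2 = 2262934730

2262934730


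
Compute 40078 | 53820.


0b1001110010001110 | 0b1101001000111100 = 0b1101111010111110 = 57022

57022


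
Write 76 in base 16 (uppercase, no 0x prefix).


76 = 4C hex

4C


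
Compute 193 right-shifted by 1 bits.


0b11000001 >> 1 = 0b1100000 = 96

96


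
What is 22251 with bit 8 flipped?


22251 ^ (1 << 8) = 22251 ^ 256 = 22507

22507


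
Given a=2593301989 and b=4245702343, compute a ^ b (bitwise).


2593301989 ^ 4245702343 = 1736631074

1736631074


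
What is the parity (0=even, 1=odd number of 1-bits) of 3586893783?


0b11010101110010111010011111010111 has 21 ones => parity 1

1


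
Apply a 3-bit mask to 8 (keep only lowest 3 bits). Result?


8 & 7 = 0

0


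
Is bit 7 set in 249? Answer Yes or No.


0b11111001, bit 7 = 1. Yes

Yes


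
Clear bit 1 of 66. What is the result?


66 & ~(1 << 1) = 64

64


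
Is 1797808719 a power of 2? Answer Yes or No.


0b1101011001010000110001001001111. Multiple bits set => No

No


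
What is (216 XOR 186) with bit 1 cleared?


Step 1: 216 ^ 186 = 98
Step 2: 98 & ~(1 << 1) = 96

96


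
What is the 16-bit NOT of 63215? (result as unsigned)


~0b1111011011101111 = 0b100100010000 = 2320 (16-bit unsigned)

2320


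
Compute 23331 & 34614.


0b101101100100011 & 0b1000011100110110 = 0b1100100010 = 802

802


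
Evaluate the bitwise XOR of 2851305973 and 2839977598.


0b10101001111100110111100111110101 ^ 0b10101001010001101001111001111110 = 0b101101011110011110001011 = 11921291

11921291


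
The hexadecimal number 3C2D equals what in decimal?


3C2D hex = 15405 decimal

15405


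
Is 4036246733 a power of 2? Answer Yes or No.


0b11110000100101000011110011001101. Multiple bits set => No

No


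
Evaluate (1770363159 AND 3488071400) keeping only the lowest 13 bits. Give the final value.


Step 1: 1770363159 & 3488071400 = 1233491968
Step 2: 1233491968 & 8191 = 6144

6144


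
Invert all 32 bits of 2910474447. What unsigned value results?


2910474447 ^ 4294967295 = 1384492848

1384492848


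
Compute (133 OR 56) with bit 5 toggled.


Step 1: 133 | 56 = 189
Step 2: 189 ^ (1 << 5) = 189 ^ 32 = 157

157


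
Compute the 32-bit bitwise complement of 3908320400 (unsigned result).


~0b11101000111101000011110010010000 = 0b10111000010111100001101101111 = 386646895 (32-bit unsigned)

386646895


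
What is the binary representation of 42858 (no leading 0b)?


42858 = 1010011101101010 in binary

1010011101101010


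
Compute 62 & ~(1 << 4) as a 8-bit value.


62 & ~(1 << 4) = 46

46


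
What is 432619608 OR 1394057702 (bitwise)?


0b11001110010010100000001011000 | 0b1010011000101111010000111100110 = 0b1011011110111111110000111111110 = 1541399038

1541399038


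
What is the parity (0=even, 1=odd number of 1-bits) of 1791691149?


0b1101010110010110000100110001101 has 15 ones => parity 1

1


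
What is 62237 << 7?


0b1111001100011101 << 7 = 0b11110011000111010000000 = 7966336

7966336


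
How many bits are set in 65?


0b1000001 has 2 set bits

2


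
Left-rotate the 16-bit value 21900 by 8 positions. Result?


Rotate 0b101010110001100 left by 8 (16-bit) = 0b1000110001010101 = 35925

35925


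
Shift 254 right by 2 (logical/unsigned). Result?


0b11111110 >> 2 = 0b111111 = 63

63


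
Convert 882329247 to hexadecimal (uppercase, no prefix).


882329247 = 3497469F hex

3497469F


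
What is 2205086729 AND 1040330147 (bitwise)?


0b10000011011011101111010000001001 & 0b111110000000100010110110100011 = 0b10000000100010010000000001 = 33694721

33694721


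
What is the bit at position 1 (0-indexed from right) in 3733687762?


0b11011110100010111000110111010010, position 1 = 1

1


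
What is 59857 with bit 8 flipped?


59857 ^ (1 << 8) = 59857 ^ 256 = 59601

59601


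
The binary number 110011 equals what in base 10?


110011 in decimal = 51

51


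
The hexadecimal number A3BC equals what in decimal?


A3BC hex = 41916 decimal

41916


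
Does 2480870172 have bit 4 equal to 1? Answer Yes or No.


0b10010011110111110001001100011100, bit 4 = 1. Yes

Yes


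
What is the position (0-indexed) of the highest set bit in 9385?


0b10010010101001. Highest set bit at position 13

13


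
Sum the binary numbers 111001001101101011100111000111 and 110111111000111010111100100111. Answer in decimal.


111001001101101011100111000111 + 110111111000111010111100100111 = 1110001000110100110100011101110 = 1897556206

1897556206


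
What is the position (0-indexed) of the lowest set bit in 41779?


0b1010001100110011. Lowest set bit at position 0

0


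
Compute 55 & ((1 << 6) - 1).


55 & 63 = 55

55


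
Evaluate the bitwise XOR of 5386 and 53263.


0b1010100001010 ^ 0b1101000000001111 = 0b1100010100000101 = 50437

50437


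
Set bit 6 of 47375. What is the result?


47375 | (1 << 6) = 47375 | 64 = 47439

47439


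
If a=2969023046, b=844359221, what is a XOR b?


2969023046 ^ 844359221 = 2191807603

2191807603


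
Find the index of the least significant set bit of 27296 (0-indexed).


0b110101010100000. Lowest set bit at position 5

5


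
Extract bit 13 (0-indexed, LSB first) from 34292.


0b1000010111110100, position 13 = 0

0


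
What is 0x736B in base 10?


736B hex = 29547 decimal

29547


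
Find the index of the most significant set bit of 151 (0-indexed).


0b10010111. Highest set bit at position 7

7


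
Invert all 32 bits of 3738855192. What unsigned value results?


3738855192 ^ 4294967295 = 556112103

556112103


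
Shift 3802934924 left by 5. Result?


0b11100010101011000010111010001100 << 5 = 0b1110001010101100001011101000110000000 = 121693917568

121693917568


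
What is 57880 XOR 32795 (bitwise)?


0b1110001000011000 ^ 0b1000000000011011 = 0b110001000000011 = 25091

25091


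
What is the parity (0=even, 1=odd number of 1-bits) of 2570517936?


0b10011001001101101111110110110000 has 18 ones => parity 0

0


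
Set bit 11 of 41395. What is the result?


41395 | (1 << 11) = 41395 | 2048 = 43443

43443


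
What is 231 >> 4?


0b11100111 >> 4 = 0b1110 = 14

14


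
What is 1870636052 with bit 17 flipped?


1870636052 ^ (1 << 17) = 1870636052 ^ 131072 = 1870504980

1870504980


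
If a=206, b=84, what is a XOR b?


206 ^ 84 = 154

154


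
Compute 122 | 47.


0b1111010 | 0b101111 = 0b1111111 = 127

127


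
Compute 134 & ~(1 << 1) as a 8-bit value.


134 & ~(1 << 1) = 132

132


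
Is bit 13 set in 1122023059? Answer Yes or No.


0b1000010111000001011011010010011, bit 13 = 1. Yes

Yes


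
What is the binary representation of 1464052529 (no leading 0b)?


1464052529 = 1010111010000111010101100110001 in binary

1010111010000111010101100110001


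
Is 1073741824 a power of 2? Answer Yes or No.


0b1000000000000000000000000000000. Only one bit set => Yes

Yes


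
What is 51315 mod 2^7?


51315 & 127 = 115

115


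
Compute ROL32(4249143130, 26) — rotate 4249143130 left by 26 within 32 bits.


Rotate 0b11111101010001001100011101011010 left by 26 (32-bit) = 0b1101011111101010001001100011101 = 1811223325

1811223325


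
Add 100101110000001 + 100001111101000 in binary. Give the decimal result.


100101110000001 + 100001111101000 = 1000111101101001 = 36713

36713


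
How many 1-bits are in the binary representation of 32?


0b100000 has 1 set bits

1


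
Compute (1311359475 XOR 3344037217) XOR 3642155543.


Step 1: 1311359475 ^ 3344037217 = 2306356370
Step 2: 2306356370 ^ 3642155543 = 1349441157

1349441157


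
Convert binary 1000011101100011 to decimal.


1000011101100011 in decimal = 34659

34659


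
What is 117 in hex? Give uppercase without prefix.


117 = 75 hex

75


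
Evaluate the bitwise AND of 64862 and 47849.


0b1111110101011110 & 0b1011101011101001 = 0b1011100001001000 = 47176

47176


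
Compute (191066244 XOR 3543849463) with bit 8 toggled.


Step 1: 191066244 ^ 3543849463 = 3629754739
Step 2: 3629754739 ^ (1 << 8) = 3629754739 ^ 256 = 3629754483

3629754483


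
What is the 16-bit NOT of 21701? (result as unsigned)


~0b101010011000101 = 0b1010101100111010 = 43834 (16-bit unsigned)

43834


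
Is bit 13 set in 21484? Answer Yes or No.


0b101001111101100, bit 13 = 0. No

No


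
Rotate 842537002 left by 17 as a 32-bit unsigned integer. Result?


Rotate 0b110010001110000001100000101010 left by 17 (32-bit) = 0b110000010101000110010001110000 = 810837104

810837104


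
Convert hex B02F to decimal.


B02F hex = 45103 decimal

45103


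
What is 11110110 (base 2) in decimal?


11110110 in decimal = 246

246


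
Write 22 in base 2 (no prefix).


22 = 10110 in binary

10110


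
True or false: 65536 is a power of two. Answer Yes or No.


0b10000000000000000. Only one bit set => Yes

Yes


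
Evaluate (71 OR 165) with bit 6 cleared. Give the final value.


Step 1: 71 | 165 = 231
Step 2: 231 & ~(1 << 6) = 167

167


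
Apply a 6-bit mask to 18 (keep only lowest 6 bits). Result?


18 & 63 = 18

18


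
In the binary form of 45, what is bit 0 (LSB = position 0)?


0b101101, position 0 = 1

1


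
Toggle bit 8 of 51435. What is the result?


51435 ^ (1 << 8) = 51435 ^ 256 = 51691

51691


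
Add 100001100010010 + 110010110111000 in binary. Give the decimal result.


100001100010010 + 110010110111000 = 1010100011001010 = 43210

43210


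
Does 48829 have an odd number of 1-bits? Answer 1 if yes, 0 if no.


0b1011111010111101 has 12 ones => parity 0

0


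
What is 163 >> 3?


0b10100011 >> 3 = 0b10100 = 20

20


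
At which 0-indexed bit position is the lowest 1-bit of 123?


0b1111011. Lowest set bit at position 0

0


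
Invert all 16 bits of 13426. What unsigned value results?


13426 ^ 65535 = 52109

52109


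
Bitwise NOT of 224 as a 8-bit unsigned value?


~0b11100000 = 0b11111 = 31 (8-bit unsigned)

31


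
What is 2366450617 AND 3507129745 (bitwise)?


0b10001101000011010010101110111001 & 0b11010001000010101000110110010001 = 0b10000001000010000000100110010001 = 2164787601

2164787601


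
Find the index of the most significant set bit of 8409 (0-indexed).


0b10000011011001. Highest set bit at position 13

13


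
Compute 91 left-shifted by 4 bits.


0b1011011 << 4 = 0b10110110000 = 1456

1456


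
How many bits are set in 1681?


0b11010010001 has 5 set bits

5


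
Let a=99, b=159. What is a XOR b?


99 ^ 159 = 252

252


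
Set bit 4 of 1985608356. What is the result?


1985608356 | (1 << 4) = 1985608356 | 16 = 1985608372

1985608372


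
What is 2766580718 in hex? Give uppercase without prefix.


2766580718 = A4E6ABEE hex

A4E6ABEE


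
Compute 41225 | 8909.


0b1010000100001001 | 0b10001011001101 = 0b1010001111001101 = 41933

41933


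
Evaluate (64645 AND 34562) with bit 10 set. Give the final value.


Step 1: 64645 & 34562 = 33792
Step 2: 33792 | (1 << 10) = 33792 | 1024 = 33792

33792


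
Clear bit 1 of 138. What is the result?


138 & ~(1 << 1) = 136

136


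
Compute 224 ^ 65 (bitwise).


0b11100000 ^ 0b1000001 = 0b10100001 = 161

161


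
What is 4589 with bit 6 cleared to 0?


4589 & ~(1 << 6) = 4525

4525


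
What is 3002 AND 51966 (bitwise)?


0b101110111010 & 0b1100101011111110 = 0b101010111010 = 2746

2746


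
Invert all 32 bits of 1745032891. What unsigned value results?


1745032891 ^ 4294967295 = 2549934404

2549934404


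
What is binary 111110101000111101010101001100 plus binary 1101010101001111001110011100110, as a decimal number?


111110101000111101010101001100 + 1101010101001111001110011100110 = 10101001010010110111001000110010 = 2840293938

2840293938


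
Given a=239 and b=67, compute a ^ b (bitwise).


239 ^ 67 = 172

172


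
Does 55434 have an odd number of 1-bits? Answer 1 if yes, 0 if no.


0b1101100010001010 has 7 ones => parity 1

1


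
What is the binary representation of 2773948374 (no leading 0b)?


2773948374 = 10100101010101110001011111010110 in binary

10100101010101110001011111010110


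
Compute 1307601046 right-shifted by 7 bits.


0b1001101111100000110100010010110 >> 7 = 0b100110111110000011010001 = 10215633

10215633


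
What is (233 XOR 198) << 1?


Step 1: 233 ^ 198 = 47
Step 2: 47 << 1 = 94

94


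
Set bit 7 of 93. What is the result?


93 | (1 << 7) = 93 | 128 = 221

221


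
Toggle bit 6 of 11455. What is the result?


11455 ^ (1 << 6) = 11455 ^ 64 = 11519

11519


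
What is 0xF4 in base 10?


F4 hex = 244 decimal

244


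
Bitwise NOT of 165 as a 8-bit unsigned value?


~0b10100101 = 0b1011010 = 90 (8-bit unsigned)

90


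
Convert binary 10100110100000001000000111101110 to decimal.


10100110100000001000000111101110 in decimal = 2793439726

2793439726


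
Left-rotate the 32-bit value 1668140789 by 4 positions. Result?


Rotate 0b1100011011011011100111011110101 left by 4 (32-bit) = 0b110110110111001110111101010110 = 920448854

920448854


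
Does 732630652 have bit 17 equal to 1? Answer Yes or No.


0b101011101010110000111001111100, bit 17 = 1. Yes

Yes


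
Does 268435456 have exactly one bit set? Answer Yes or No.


0b10000000000000000000000000000. Only one bit set => Yes

Yes


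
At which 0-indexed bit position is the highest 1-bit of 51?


0b110011. Highest set bit at position 5

5


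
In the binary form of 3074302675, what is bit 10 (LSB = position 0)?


0b10110111001111100010001011010011, position 10 = 0

0


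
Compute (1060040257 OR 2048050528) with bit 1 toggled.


Step 1: 1060040257 | 2048050528 = 2134830945
Step 2: 2134830945 ^ (1 << 1) = 2134830945 ^ 2 = 2134830947

2134830947


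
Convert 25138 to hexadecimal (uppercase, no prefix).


25138 = 6232 hex

6232


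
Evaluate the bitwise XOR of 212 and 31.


0b11010100 ^ 0b11111 = 0b11001011 = 203

203


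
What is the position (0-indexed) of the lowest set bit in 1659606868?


0b1100010111010111001011101010100. Lowest set bit at position 2

2


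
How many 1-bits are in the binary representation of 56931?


0b1101111001100011 has 10 set bits

10


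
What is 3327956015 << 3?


0b11000110010111001001010000101111 << 3 = 0b11000110010111001001010000101111000 = 26623648120

26623648120


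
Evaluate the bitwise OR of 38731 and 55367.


0b1001011101001011 | 0b1101100001000111 = 0b1101111101001111 = 57167

57167


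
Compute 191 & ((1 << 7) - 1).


191 & 127 = 63

63


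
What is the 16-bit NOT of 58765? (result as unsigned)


~0b1110010110001101 = 0b1101001110010 = 6770 (16-bit unsigned)

6770


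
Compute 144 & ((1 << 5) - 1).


144 & 31 = 16

16


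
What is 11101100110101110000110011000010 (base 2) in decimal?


11101100110101110000110011000010 in decimal = 3973516482

3973516482


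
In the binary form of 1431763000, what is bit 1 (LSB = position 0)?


0b1010101010101101111100000111000, position 1 = 0

0


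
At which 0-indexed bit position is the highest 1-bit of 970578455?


0b111001110110011101101000010111. Highest set bit at position 29

29


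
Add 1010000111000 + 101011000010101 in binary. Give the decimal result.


1010000111000 + 101011000010101 = 110101001001101 = 27213

27213


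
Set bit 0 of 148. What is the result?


148 | (1 << 0) = 148 | 1 = 149

149


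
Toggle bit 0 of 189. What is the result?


189 ^ (1 << 0) = 189 ^ 1 = 188

188


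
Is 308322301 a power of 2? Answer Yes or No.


0b10010011000001001111111111101. Multiple bits set => No

No


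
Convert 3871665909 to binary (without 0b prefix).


3871665909 = 11100110110001001110111011110101 in binary

11100110110001001110111011110101


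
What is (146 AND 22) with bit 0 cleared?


Step 1: 146 & 22 = 18
Step 2: 18 & ~(1 << 0) = 18

18


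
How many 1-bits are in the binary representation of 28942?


0b111000100001110 has 7 set bits

7


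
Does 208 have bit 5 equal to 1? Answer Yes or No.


0b11010000, bit 5 = 0. No

No


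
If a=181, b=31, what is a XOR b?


181 ^ 31 = 170

170
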